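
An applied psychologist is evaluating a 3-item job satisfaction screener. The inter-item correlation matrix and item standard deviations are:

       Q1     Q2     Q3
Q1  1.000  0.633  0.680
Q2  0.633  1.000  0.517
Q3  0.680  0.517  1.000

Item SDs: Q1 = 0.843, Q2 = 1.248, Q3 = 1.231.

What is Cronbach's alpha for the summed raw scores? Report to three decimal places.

α = 0.801

Σσ²ᵢ = 0.843² + 1.248² + 1.231² = 3.7835
Covariances σ_ij = r_ij · s_i · s_j:
  σ(Q1,Q2) = 0.633 × 0.843 × 1.248 = 0.6660
  σ(Q1,Q3) = 0.680 × 0.843 × 1.231 = 0.7057
  σ(Q2,Q3) = 0.517 × 1.248 × 1.231 = 0.7943
σ²_T = Σσ²ᵢ + 2·Σσ_ij = 3.7835 + 2 × 2.1660 = 8.1155
α = (3/2)·(1 − 3.7835/8.1155) = 0.801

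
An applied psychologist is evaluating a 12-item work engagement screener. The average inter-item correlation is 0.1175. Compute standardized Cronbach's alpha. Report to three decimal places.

α = 0.615

Standardized α = k·r̄ / (1 + (k−1)·r̄) = 12 × 0.1175 / (1 + 11 × 0.1175)
  = 1.4100 / 2.2925 = 0.615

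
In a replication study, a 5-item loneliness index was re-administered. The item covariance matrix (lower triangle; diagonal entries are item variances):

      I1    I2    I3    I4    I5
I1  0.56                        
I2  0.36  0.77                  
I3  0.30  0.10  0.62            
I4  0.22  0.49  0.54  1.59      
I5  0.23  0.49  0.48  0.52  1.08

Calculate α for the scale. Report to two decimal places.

α = 0.77

Σσᵢ² = 0.56 + 0.77 + 0.62 + 1.59 + 1.08 = 4.62
Sum of off-diagonal covariances = 3.73
σ²_total = 4.62 + 2 × 3.73 = 12.08
α = (k/(k−1))·(1 − Σσᵢ²/σ²_total) = (5/4)·(1 − 4.62/12.08) = 0.77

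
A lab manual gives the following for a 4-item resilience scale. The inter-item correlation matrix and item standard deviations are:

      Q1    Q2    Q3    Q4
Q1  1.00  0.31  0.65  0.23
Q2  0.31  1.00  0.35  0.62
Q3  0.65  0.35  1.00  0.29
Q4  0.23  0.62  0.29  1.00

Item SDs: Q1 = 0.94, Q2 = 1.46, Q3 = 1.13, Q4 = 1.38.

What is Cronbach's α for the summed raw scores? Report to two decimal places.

α = 0.73

Σσ²ᵢ = 0.94² + 1.46² + 1.13² + 1.38² = 6.1965
Covariances σ_ij = r_ij · s_i · s_j:
  σ(Q1,Q2) = 0.31 × 0.94 × 1.46 = 0.4254
  σ(Q1,Q3) = 0.65 × 0.94 × 1.13 = 0.6904
  σ(Q1,Q4) = 0.23 × 0.94 × 1.38 = 0.2984
  σ(Q2,Q3) = 0.35 × 1.46 × 1.13 = 0.5774
  σ(Q2,Q4) = 0.62 × 1.46 × 1.38 = 1.2492
  σ(Q3,Q4) = 0.29 × 1.13 × 1.38 = 0.4522
σ²_T = Σσ²ᵢ + 2·Σσ_ij = 6.1965 + 2 × 3.6930 = 13.5825
α = (4/3)·(1 − 6.1965/13.5825) = 0.73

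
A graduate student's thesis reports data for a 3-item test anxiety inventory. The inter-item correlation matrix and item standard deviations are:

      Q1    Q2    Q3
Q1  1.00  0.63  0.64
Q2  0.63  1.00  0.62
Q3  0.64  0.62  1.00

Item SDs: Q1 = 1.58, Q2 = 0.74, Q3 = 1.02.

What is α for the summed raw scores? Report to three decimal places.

Σσ²ᵢ = 1.58² + 0.74² + 1.02² = 4.0844
Covariances σ_ij = r_ij · s_i · s_j:
  σ(Q1,Q2) = 0.63 × 1.58 × 0.74 = 0.7366
  σ(Q1,Q3) = 0.64 × 1.58 × 1.02 = 1.0314
  σ(Q2,Q3) = 0.62 × 0.74 × 1.02 = 0.4680
σ²_T = Σσ²ᵢ + 2·Σσ_ij = 4.0844 + 2 × 2.2360 = 8.5564
α = (3/2)·(1 − 4.0844/8.5564) = 0.784

α = 0.784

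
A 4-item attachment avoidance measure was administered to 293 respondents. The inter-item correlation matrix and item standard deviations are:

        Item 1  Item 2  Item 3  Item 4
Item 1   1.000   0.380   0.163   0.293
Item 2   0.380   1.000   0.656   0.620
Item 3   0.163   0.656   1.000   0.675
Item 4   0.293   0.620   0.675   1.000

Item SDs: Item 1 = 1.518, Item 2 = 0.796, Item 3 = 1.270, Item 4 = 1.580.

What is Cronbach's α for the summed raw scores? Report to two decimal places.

Cronbach's α = 0.73

Σσ²ᵢ = 1.518² + 0.796² + 1.270² + 1.580² = 7.0472
Covariances σ_ij = r_ij · s_i · s_j:
  σ(Item 1,Item 2) = 0.380 × 1.518 × 0.796 = 0.4592
  σ(Item 1,Item 3) = 0.163 × 1.518 × 1.270 = 0.3142
  σ(Item 1,Item 4) = 0.293 × 1.518 × 1.580 = 0.7027
  σ(Item 2,Item 3) = 0.656 × 0.796 × 1.270 = 0.6632
  σ(Item 2,Item 4) = 0.620 × 0.796 × 1.580 = 0.7798
  σ(Item 3,Item 4) = 0.675 × 1.270 × 1.580 = 1.3545
σ²_T = Σσ²ᵢ + 2·Σσ_ij = 7.0472 + 2 × 4.2736 = 15.5944
α = (4/3)·(1 − 7.0472/15.5944) = 0.73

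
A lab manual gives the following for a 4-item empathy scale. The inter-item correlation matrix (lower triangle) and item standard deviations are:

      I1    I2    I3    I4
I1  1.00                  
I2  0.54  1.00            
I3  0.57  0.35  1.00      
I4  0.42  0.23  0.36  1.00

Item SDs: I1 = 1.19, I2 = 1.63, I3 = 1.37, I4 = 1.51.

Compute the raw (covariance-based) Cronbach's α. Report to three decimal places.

Cronbach's α = 0.720

Σσ²ᵢ = 1.19² + 1.63² + 1.37² + 1.51² = 8.2300
Covariances σ_ij = r_ij · s_i · s_j:
  σ(I1,I2) = 0.54 × 1.19 × 1.63 = 1.0474
  σ(I1,I3) = 0.57 × 1.19 × 1.37 = 0.9293
  σ(I1,I4) = 0.42 × 1.19 × 1.51 = 0.7547
  σ(I2,I3) = 0.35 × 1.63 × 1.37 = 0.7816
  σ(I2,I4) = 0.23 × 1.63 × 1.51 = 0.5661
  σ(I3,I4) = 0.36 × 1.37 × 1.51 = 0.7447
σ²_T = Σσ²ᵢ + 2·Σσ_ij = 8.2300 + 2 × 4.8238 = 17.8776
α = (4/3)·(1 − 8.2300/17.8776) = 0.720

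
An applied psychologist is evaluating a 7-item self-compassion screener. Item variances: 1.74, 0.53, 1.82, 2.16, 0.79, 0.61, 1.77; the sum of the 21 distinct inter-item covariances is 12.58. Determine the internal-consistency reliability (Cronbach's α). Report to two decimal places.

Σσᵢ² = 1.74 + 0.53 + 1.82 + 2.16 + 0.79 + 0.61 + 1.77 = 9.42
Sum of distinct covariances = 12.58
total variance = Σσᵢ² + 2·Σcov = 9.42 + 2 × 12.58 = 34.58
α = (7/6)·(1 − 9.42/34.58) = 0.85

Cronbach's α = 0.85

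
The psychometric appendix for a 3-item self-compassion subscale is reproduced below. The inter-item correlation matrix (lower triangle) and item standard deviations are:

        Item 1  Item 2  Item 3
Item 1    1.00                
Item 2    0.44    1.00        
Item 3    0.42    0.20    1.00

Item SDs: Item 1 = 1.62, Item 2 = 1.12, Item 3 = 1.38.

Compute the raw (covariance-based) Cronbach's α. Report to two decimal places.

α = 0.62

Σσ²ᵢ = 1.62² + 1.12² + 1.38² = 5.7832
Covariances σ_ij = r_ij · s_i · s_j:
  σ(Item 1,Item 2) = 0.44 × 1.62 × 1.12 = 0.7983
  σ(Item 1,Item 3) = 0.42 × 1.62 × 1.38 = 0.9390
  σ(Item 2,Item 3) = 0.20 × 1.12 × 1.38 = 0.3091
σ²_T = Σσ²ᵢ + 2·Σσ_ij = 5.7832 + 2 × 2.0464 = 9.8760
α = (3/2)·(1 − 5.7832/9.8760) = 0.62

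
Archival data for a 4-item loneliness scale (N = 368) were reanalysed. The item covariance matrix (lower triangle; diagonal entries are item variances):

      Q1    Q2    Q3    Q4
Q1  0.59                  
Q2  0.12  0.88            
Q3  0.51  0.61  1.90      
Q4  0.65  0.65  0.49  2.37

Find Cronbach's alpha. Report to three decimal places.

ΣVar(i) = 0.59 + 0.88 + 1.90 + 2.37 = 5.74
Σ_{i<j} σ_ij = 3.03
total variance = 5.74 + 2 × 3.03 = 11.80
α = (k/(k−1))·(1 − ΣVar(i)/total variance) = (4/3)·(1 − 5.74/11.80) = 0.685

α = 0.685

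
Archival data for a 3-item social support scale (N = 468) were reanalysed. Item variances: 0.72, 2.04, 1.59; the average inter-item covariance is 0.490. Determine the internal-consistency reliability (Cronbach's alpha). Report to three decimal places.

Cronbach's alpha = 0.605

Σσᵢ² = 0.72 + 2.04 + 1.59 = 4.35
Sum of the 3 distinct covariances = 3 × 0.490 = 1.470
total variance = Σσᵢ² + 2·Σcov = 4.35 + 2 × 1.470 = 7.290
α = (3/2)·(1 − 4.35/7.290) = 0.605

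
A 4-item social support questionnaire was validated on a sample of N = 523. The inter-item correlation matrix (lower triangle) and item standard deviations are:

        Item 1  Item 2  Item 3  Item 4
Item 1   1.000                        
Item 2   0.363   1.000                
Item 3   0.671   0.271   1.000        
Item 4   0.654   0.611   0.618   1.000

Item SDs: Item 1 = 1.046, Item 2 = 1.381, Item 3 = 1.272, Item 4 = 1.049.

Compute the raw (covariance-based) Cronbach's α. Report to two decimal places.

Cronbach's α = 0.80

Σσ²ᵢ = 1.046² + 1.381² + 1.272² + 1.049² = 5.7197
Covariances σ_ij = r_ij · s_i · s_j:
  σ(Item 1,Item 2) = 0.363 × 1.046 × 1.381 = 0.5244
  σ(Item 1,Item 3) = 0.671 × 1.046 × 1.272 = 0.8928
  σ(Item 1,Item 4) = 0.654 × 1.046 × 1.049 = 0.7176
  σ(Item 2,Item 3) = 0.271 × 1.381 × 1.272 = 0.4760
  σ(Item 2,Item 4) = 0.611 × 1.381 × 1.049 = 0.8851
  σ(Item 3,Item 4) = 0.618 × 1.272 × 1.049 = 0.8246
σ²_T = Σσ²ᵢ + 2·Σσ_ij = 5.7197 + 2 × 4.3205 = 14.3607
α = (4/3)·(1 − 5.7197/14.3607) = 0.80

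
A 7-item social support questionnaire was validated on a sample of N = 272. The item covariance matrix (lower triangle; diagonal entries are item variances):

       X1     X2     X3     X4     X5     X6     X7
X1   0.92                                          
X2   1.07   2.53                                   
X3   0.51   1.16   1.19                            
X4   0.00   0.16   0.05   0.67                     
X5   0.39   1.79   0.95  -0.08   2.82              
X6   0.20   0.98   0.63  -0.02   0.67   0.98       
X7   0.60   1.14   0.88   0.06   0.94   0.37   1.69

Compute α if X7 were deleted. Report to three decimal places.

α = 0.780

Remaining items: X1, X2, X3, X4, X5, X6 (k = 6).
Σσ²ᵢ = 0.92 + 2.53 + 1.19 + 0.67 + 2.82 + 0.98 = 9.11
σ²_total = 9.11 + 2 × 8.46 = 26.03
α (item deleted) = (6/5)·(1 − 9.11/26.03) = 0.780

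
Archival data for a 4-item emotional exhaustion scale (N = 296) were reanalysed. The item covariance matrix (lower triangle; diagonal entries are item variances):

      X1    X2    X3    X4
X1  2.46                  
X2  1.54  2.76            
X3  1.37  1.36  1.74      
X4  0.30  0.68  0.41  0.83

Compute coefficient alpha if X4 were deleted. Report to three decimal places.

coefficient alpha = 0.826

Remaining items: X1, X2, X3 (k = 3).
ΣVar(i) = 2.46 + 2.76 + 1.74 = 6.96
Var(T) = 6.96 + 2 × 4.27 = 15.50
α (item deleted) = (3/2)·(1 − 6.96/15.50) = 0.826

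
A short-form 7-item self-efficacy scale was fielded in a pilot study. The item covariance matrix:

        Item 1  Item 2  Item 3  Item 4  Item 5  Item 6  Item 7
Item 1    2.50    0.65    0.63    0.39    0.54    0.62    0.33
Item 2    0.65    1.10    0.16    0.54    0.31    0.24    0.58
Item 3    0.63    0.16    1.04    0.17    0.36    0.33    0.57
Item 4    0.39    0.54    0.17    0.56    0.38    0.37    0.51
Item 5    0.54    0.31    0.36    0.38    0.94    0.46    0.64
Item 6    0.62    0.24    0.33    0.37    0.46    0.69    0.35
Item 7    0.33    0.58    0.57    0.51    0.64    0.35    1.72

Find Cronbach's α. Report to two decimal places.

Cronbach's α = 0.79

Σσᵢ² = 2.50 + 1.10 + 1.04 + 0.56 + 0.94 + 0.69 + 1.72 = 8.55
Sum of off-diagonal covariances = 9.13
σ²_T = 8.55 + 2 × 9.13 = 26.81
α = (k/(k−1))·(1 − Σσᵢ²/σ²_T) = (7/6)·(1 − 8.55/26.81) = 0.79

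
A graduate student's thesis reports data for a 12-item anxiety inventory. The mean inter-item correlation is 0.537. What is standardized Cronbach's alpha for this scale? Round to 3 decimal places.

Standardized α = k·r̄ / (1 + (k−1)·r̄) = 12 × 0.537 / (1 + 11 × 0.537)
  = 6.4440 / 6.9070 = 0.933

α = 0.933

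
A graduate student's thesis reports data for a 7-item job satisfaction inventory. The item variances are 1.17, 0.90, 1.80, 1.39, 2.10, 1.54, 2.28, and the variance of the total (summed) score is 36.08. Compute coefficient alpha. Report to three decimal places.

α = 0.805

Σσ²ᵢ = 1.17 + 0.90 + 1.80 + 1.39 + 2.10 + 1.54 + 2.28 = 11.18
α = (k/(k−1))·(1 − Σσ²ᵢ/σ²_T) = (7/6)·(1 − 11.18/36.08) = 0.805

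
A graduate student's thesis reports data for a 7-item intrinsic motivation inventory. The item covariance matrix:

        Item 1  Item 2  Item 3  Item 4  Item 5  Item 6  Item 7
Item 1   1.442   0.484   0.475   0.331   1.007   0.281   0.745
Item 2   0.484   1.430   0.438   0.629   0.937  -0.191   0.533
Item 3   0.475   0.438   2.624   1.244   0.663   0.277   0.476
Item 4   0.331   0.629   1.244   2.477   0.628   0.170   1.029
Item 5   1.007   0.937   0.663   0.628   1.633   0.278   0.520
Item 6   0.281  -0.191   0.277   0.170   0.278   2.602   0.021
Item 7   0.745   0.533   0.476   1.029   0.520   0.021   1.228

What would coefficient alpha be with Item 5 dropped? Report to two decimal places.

Remaining items: Item 1, Item 2, Item 3, Item 4, Item 6, Item 7 (k = 6).
ΣVar(i) = 1.442 + 1.430 + 2.624 + 2.477 + 2.602 + 1.228 = 11.803
Var(T) = 11.803 + 2 × 6.942 = 25.687
α (item deleted) = (6/5)·(1 − 11.803/25.687) = 0.65

α = 0.65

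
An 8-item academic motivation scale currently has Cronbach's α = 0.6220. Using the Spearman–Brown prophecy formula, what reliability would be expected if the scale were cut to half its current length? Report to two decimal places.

Length factor m = 1/2
α' = m·α / (1 − (1−m)·α)
   = 1/2 × 0.6220 / (1 − (1 − 1/2) × 0.6220)
   = 0.3110 / 0.6890 = 0.45

predicted reliability = 0.45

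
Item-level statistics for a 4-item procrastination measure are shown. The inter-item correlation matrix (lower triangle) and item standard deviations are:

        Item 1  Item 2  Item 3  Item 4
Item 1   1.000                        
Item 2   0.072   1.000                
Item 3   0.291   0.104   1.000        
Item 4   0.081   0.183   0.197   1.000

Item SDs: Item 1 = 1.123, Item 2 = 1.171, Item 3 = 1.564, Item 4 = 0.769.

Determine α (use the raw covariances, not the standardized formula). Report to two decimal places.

α = 0.41

Σσ²ᵢ = 1.123² + 1.171² + 1.564² + 0.769² = 5.6698
Covariances σ_ij = r_ij · s_i · s_j:
  σ(Item 1,Item 2) = 0.072 × 1.123 × 1.171 = 0.0947
  σ(Item 1,Item 3) = 0.291 × 1.123 × 1.564 = 0.5111
  σ(Item 1,Item 4) = 0.081 × 1.123 × 0.769 = 0.0700
  σ(Item 2,Item 3) = 0.104 × 1.171 × 1.564 = 0.1905
  σ(Item 2,Item 4) = 0.183 × 1.171 × 0.769 = 0.1648
  σ(Item 3,Item 4) = 0.197 × 1.564 × 0.769 = 0.2369
σ²_T = Σσ²ᵢ + 2·Σσ_ij = 5.6698 + 2 × 1.2680 = 8.2058
α = (4/3)·(1 − 5.6698/8.2058) = 0.41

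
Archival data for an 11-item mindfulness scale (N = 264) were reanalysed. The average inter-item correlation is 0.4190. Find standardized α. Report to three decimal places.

standardized α = 0.888

Standardized α = k·r̄ / (1 + (k−1)·r̄) = 11 × 0.4190 / (1 + 10 × 0.4190)
  = 4.6090 / 5.1900 = 0.888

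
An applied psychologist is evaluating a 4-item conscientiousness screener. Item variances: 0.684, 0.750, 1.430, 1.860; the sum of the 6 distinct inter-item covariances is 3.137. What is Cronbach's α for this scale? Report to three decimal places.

Σσᵢ² = 0.684 + 0.750 + 1.430 + 1.860 = 4.724
Sum of distinct covariances = 3.137
Var(T) = Σσᵢ² + 2·Σcov = 4.724 + 2 × 3.137 = 10.998
α = (4/3)·(1 − 4.724/10.998) = 0.761

α = 0.761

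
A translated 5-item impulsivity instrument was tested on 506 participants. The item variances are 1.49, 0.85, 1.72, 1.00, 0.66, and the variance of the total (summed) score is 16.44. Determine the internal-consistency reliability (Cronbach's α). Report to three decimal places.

Cronbach's α = 0.815

Σσ²ᵢ = 1.49 + 0.85 + 1.72 + 1.00 + 0.66 = 5.72
α = (k/(k−1))·(1 − Σσ²ᵢ/Var(T)) = (5/4)·(1 − 5.72/16.44) = 0.815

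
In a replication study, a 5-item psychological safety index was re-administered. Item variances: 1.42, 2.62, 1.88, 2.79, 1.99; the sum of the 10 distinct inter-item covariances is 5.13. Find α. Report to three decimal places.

α = 0.612

sum of item variances = 1.42 + 2.62 + 1.88 + 2.79 + 1.99 = 10.70
Sum of distinct covariances = 5.13
Var(T) = sum of item variances + 2·Σcov = 10.70 + 2 × 5.13 = 20.96
α = (5/4)·(1 − 10.70/20.96) = 0.612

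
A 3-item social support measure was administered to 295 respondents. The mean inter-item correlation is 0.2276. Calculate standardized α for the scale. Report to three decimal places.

standardized α = 0.469

Standardized α = k·r̄ / (1 + (k−1)·r̄) = 3 × 0.2276 / (1 + 2 × 0.2276)
  = 0.6828 / 1.4552 = 0.469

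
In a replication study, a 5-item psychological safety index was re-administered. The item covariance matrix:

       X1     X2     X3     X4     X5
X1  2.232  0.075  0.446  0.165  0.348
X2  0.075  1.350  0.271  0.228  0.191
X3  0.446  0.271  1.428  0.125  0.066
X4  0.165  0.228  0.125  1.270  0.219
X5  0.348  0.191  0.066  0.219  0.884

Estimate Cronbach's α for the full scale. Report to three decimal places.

Σσ²ᵢ = 2.232 + 1.350 + 1.428 + 1.270 + 0.884 = 7.164
Sum of off-diagonal covariances = 2.134
Var(T) = 7.164 + 2 × 2.134 = 11.432
α = (k/(k−1))·(1 − Σσ²ᵢ/Var(T)) = (5/4)·(1 − 7.164/11.432) = 0.467

Cronbach's α = 0.467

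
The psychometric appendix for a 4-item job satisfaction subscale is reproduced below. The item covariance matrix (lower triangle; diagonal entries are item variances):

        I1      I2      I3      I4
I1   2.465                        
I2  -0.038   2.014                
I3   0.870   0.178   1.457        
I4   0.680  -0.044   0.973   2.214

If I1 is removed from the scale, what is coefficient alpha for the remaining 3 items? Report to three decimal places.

Remaining items: I2, I3, I4 (k = 3).
sum of item variances = 2.014 + 1.457 + 2.214 = 5.685
σ²_T = 5.685 + 2 × 1.107 = 7.899
α (item deleted) = (3/2)·(1 − 5.685/7.899) = 0.420

coefficient alpha = 0.420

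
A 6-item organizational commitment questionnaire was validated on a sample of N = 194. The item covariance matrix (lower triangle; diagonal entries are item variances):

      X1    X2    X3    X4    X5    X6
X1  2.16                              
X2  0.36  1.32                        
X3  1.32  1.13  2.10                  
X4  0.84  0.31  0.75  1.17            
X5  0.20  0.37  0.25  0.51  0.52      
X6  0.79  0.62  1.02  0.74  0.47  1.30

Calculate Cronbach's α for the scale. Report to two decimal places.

Σσ²ᵢ = 2.16 + 1.32 + 2.10 + 1.17 + 0.52 + 1.30 = 8.57
Sum of the distinct covariances = 9.68
total variance = 8.57 + 2 × 9.68 = 27.93
α = (k/(k−1))·(1 − Σσ²ᵢ/total variance) = (6/5)·(1 − 8.57/27.93) = 0.83

Cronbach's α = 0.83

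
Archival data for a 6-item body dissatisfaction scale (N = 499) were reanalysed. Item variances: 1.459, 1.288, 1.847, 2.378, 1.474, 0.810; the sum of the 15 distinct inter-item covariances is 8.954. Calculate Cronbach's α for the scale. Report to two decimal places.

Cronbach's α = 0.79

Σσ²ᵢ = 1.459 + 1.288 + 1.847 + 2.378 + 1.474 + 0.810 = 9.256
Sum of distinct covariances = 8.954
Var(T) = Σσ²ᵢ + 2·Σcov = 9.256 + 2 × 8.954 = 27.164
α = (6/5)·(1 − 9.256/27.164) = 0.79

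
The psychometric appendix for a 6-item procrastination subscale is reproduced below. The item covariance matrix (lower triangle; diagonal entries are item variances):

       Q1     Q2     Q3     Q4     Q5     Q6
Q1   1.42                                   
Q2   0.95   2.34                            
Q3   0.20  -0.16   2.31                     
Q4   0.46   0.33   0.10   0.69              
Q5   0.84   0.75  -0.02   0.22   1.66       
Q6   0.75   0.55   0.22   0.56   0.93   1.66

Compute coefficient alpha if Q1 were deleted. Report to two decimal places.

α = 0.56

Remaining items: Q2, Q3, Q4, Q5, Q6 (k = 5).
Σσ²ᵢ = 2.34 + 2.31 + 0.69 + 1.66 + 1.66 = 8.66
Var(T) = 8.66 + 2 × 3.48 = 15.62
α (item deleted) = (5/4)·(1 − 8.66/15.62) = 0.56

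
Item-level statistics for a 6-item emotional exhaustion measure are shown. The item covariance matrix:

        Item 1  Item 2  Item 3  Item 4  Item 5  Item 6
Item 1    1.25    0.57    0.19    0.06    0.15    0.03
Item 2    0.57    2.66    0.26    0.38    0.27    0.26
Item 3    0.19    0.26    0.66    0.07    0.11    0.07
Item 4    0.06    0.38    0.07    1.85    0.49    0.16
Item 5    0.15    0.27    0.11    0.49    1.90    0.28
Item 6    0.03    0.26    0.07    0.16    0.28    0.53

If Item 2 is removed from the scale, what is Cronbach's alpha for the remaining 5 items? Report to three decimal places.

Cronbach's alpha = 0.428

Remaining items: Item 1, Item 3, Item 4, Item 5, Item 6 (k = 5).
sum of item variances = 1.25 + 0.66 + 1.85 + 1.90 + 0.53 = 6.19
Var(T) = 6.19 + 2 × 1.61 = 9.41
α (item deleted) = (5/4)·(1 − 6.19/9.41) = 0.428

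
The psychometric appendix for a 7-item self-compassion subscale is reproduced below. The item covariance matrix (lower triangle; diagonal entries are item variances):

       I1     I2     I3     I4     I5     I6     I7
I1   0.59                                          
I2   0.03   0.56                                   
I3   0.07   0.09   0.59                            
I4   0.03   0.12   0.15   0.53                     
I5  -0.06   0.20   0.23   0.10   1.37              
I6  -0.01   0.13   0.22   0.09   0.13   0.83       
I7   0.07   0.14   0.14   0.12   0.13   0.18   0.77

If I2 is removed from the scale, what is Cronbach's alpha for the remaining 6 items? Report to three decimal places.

Cronbach's alpha = 0.485

Remaining items: I1, I3, I4, I5, I6, I7 (k = 6).
sum of item variances = 0.59 + 0.59 + 0.53 + 1.37 + 0.83 + 0.77 = 4.68
σ²_T = 4.68 + 2 × 1.59 = 7.86
α (item deleted) = (6/5)·(1 − 4.68/7.86) = 0.485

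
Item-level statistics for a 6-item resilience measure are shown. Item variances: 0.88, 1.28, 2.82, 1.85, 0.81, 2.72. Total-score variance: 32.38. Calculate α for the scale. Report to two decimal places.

Σσ²ᵢ = 0.88 + 1.28 + 2.82 + 1.85 + 0.81 + 2.72 = 10.36
α = (k/(k−1))·(1 − Σσ²ᵢ/σ²_total) = (6/5)·(1 − 10.36/32.38) = 0.82

α = 0.82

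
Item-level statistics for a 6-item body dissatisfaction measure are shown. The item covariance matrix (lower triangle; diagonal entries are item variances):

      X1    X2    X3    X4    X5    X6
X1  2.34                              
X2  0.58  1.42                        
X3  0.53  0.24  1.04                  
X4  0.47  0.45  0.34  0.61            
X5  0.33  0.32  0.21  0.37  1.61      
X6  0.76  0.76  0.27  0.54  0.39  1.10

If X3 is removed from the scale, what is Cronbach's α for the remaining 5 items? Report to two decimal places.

Cronbach's α = 0.73

Remaining items: X1, X2, X4, X5, X6 (k = 5).
sum of item variances = 2.34 + 1.42 + 0.61 + 1.61 + 1.10 = 7.08
Var(T) = 7.08 + 2 × 4.97 = 17.02
α (item deleted) = (5/4)·(1 − 7.08/17.02) = 0.73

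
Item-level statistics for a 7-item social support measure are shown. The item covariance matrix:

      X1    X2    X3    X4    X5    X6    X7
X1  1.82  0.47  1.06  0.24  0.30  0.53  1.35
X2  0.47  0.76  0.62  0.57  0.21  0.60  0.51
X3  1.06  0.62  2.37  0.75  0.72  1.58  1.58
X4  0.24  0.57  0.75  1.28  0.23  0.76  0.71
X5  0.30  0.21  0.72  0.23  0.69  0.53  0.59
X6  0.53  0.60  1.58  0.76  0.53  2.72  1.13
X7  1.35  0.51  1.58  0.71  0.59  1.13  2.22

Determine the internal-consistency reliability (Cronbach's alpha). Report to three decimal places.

Σσ²ᵢ = 1.82 + 0.76 + 2.37 + 1.28 + 0.69 + 2.72 + 2.22 = 11.86
Σ_{i<j} σ_ij = 15.04
Var(T) = 11.86 + 2 × 15.04 = 41.94
α = (k/(k−1))·(1 − Σσ²ᵢ/Var(T)) = (7/6)·(1 − 11.86/41.94) = 0.837

α = 0.837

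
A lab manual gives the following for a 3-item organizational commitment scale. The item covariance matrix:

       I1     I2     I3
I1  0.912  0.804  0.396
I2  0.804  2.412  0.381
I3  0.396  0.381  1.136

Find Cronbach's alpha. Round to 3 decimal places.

ΣVar(i) = 0.912 + 2.412 + 1.136 = 4.460
Σ_{i<j} σ_ij = 1.581
total variance = 4.460 + 2 × 1.581 = 7.622
α = (k/(k−1))·(1 − ΣVar(i)/total variance) = (3/2)·(1 − 4.460/7.622) = 0.622

α = 0.622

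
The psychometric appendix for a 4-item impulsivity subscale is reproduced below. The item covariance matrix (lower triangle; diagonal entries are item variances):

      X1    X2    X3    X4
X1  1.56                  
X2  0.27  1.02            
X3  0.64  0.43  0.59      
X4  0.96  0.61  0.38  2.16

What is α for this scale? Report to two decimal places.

α = 0.74

ΣVar(i) = 1.56 + 1.02 + 0.59 + 2.16 = 5.33
Sum of the distinct covariances = 3.29
σ²_total = 5.33 + 2 × 3.29 = 11.91
α = (k/(k−1))·(1 − ΣVar(i)/σ²_total) = (4/3)·(1 − 5.33/11.91) = 0.74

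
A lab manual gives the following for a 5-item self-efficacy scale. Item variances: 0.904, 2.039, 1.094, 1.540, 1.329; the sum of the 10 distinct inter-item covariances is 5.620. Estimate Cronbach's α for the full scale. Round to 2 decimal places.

Σσᵢ² = 0.904 + 2.039 + 1.094 + 1.540 + 1.329 = 6.906
Sum of distinct covariances = 5.620
σ²_T = Σσᵢ² + 2·Σcov = 6.906 + 2 × 5.620 = 18.146
α = (5/4)·(1 − 6.906/18.146) = 0.77

Cronbach's α = 0.77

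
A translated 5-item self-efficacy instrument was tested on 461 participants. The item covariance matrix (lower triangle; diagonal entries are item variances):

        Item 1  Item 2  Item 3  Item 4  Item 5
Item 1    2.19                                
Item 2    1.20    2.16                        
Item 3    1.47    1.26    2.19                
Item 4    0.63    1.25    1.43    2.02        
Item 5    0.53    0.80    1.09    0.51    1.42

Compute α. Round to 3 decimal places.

sum of item variances = 2.19 + 2.16 + 2.19 + 2.02 + 1.42 = 9.98
Σ_{i<j} σ_ij = 10.17
total variance = 9.98 + 2 × 10.17 = 30.32
α = (k/(k−1))·(1 − sum of item variances/total variance) = (5/4)·(1 − 9.98/30.32) = 0.839

α = 0.839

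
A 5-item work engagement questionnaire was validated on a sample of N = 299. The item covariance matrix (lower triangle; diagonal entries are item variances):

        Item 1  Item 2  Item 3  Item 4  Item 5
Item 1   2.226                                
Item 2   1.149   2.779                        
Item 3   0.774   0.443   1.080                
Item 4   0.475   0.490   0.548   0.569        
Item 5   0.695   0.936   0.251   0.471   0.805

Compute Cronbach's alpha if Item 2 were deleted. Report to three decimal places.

Remaining items: Item 1, Item 3, Item 4, Item 5 (k = 4).
sum of item variances = 2.226 + 1.080 + 0.569 + 0.805 = 4.680
σ²_T = 4.680 + 2 × 3.214 = 11.108
α (item deleted) = (4/3)·(1 − 4.680/11.108) = 0.772

α = 0.772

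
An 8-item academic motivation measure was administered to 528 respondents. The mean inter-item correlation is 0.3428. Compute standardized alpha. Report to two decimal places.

α = 0.81

Standardized α = k·r̄ / (1 + (k−1)·r̄) = 8 × 0.3428 / (1 + 7 × 0.3428)
  = 2.7424 / 3.3996 = 0.81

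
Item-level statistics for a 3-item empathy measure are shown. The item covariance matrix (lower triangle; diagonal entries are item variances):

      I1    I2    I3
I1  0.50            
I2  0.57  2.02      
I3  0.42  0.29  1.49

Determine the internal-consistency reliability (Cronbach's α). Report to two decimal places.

α = 0.58

sum of item variances = 0.50 + 2.02 + 1.49 = 4.01
Sum of off-diagonal covariances = 1.28
total variance = 4.01 + 2 × 1.28 = 6.57
α = (k/(k−1))·(1 − sum of item variances/total variance) = (3/2)·(1 − 4.01/6.57) = 0.58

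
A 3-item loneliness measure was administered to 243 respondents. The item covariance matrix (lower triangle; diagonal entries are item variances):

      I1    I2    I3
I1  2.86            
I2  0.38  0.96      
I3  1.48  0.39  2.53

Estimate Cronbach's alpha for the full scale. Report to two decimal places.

Σσ²ᵢ = 2.86 + 0.96 + 2.53 = 6.35
Σ_{i<j} σ_ij = 2.25
total variance = 6.35 + 2 × 2.25 = 10.85
α = (k/(k−1))·(1 − Σσ²ᵢ/total variance) = (3/2)·(1 − 6.35/10.85) = 0.62

α = 0.62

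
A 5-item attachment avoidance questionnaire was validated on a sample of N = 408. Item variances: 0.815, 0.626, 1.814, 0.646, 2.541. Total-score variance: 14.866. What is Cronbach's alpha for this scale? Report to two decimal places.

Cronbach's alpha = 0.71

Σσ²ᵢ = 0.815 + 0.626 + 1.814 + 0.646 + 2.541 = 6.442
α = (k/(k−1))·(1 − Σσ²ᵢ/Var(T)) = (5/4)·(1 − 6.442/14.866) = 0.71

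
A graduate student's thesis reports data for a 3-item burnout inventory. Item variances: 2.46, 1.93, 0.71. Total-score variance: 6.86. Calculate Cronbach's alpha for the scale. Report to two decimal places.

ΣVar(i) = 2.46 + 1.93 + 0.71 = 5.10
α = (k/(k−1))·(1 − ΣVar(i)/σ²_T) = (3/2)·(1 − 5.10/6.86) = 0.38

Cronbach's alpha = 0.38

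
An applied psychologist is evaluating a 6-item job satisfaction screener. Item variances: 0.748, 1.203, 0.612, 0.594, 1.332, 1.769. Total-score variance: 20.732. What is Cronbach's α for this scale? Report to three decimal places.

Σσᵢ² = 0.748 + 1.203 + 0.612 + 0.594 + 1.332 + 1.769 = 6.258
α = (k/(k−1))·(1 − Σσᵢ²/σ²_T) = (6/5)·(1 − 6.258/20.732) = 0.838

α = 0.838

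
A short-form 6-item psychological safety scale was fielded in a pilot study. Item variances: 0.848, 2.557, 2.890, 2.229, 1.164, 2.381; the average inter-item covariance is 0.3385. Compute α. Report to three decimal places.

Σσᵢ² = 0.848 + 2.557 + 2.890 + 2.229 + 1.164 + 2.381 = 12.069
Sum of the 15 distinct covariances = 15 × 0.3385 = 5.0775
Var(T) = Σσᵢ² + 2·Σcov = 12.069 + 2 × 5.0775 = 22.2240
α = (6/5)·(1 − 12.069/22.2240) = 0.548

α = 0.548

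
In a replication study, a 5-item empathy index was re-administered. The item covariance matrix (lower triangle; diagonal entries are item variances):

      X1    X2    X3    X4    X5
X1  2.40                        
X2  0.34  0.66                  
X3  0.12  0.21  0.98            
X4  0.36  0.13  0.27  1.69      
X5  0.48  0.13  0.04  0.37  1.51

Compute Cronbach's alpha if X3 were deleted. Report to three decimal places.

Cronbach's alpha = 0.489

Remaining items: X1, X2, X4, X5 (k = 4).
Σσ²ᵢ = 2.40 + 0.66 + 1.69 + 1.51 = 6.26
Var(T) = 6.26 + 2 × 1.81 = 9.88
α (item deleted) = (4/3)·(1 − 6.26/9.88) = 0.489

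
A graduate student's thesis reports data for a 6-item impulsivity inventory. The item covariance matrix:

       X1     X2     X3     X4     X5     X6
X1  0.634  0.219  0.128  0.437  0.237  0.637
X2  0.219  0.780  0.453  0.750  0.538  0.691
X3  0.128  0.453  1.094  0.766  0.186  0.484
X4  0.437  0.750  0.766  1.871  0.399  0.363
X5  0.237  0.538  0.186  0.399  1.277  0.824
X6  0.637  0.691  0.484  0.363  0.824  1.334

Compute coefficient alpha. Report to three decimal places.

α = 0.805

sum of item variances = 0.634 + 0.780 + 1.094 + 1.871 + 1.277 + 1.334 = 6.990
Sum of off-diagonal covariances = 7.112
σ²_total = 6.990 + 2 × 7.112 = 21.214
α = (k/(k−1))·(1 − sum of item variances/σ²_total) = (6/5)·(1 − 6.990/21.214) = 0.805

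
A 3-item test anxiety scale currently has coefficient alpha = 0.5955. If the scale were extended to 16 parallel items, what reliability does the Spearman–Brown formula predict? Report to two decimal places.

Length factor m = 16/3 = 5.3333
α' = m·α / (1 + (m−1)·α)
   = 16/3 × 0.5955 / (1 + (16/3 − 1) × 0.5955)
   = 3.1760 / 3.5805 = 0.89

predicted reliability = 0.89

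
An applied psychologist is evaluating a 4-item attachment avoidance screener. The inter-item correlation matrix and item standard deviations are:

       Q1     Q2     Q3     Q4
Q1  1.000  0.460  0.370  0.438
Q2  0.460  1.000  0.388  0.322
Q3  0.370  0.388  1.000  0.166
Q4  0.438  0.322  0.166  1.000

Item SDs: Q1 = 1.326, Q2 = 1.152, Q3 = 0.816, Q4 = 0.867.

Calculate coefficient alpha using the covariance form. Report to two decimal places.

Σσ²ᵢ = 1.326² + 1.152² + 0.816² + 0.867² = 4.5029
Covariances σ_ij = r_ij · s_i · s_j:
  σ(Q1,Q2) = 0.460 × 1.326 × 1.152 = 0.7027
  σ(Q1,Q3) = 0.370 × 1.326 × 0.816 = 0.4003
  σ(Q1,Q4) = 0.438 × 1.326 × 0.867 = 0.5035
  σ(Q2,Q3) = 0.388 × 1.152 × 0.816 = 0.3647
  σ(Q2,Q4) = 0.322 × 1.152 × 0.867 = 0.3216
  σ(Q3,Q4) = 0.166 × 0.816 × 0.867 = 0.1174
σ²_T = Σσ²ᵢ + 2·Σσ_ij = 4.5029 + 2 × 2.4102 = 9.3233
α = (4/3)·(1 − 4.5029/9.3233) = 0.69

α = 0.69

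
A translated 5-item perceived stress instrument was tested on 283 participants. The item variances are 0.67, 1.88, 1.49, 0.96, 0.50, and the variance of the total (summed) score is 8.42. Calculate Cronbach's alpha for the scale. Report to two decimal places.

sum of item variances = 0.67 + 1.88 + 1.49 + 0.96 + 0.50 = 5.50
α = (k/(k−1))·(1 − sum of item variances/total variance) = (5/4)·(1 − 5.50/8.42) = 0.43

Cronbach's alpha = 0.43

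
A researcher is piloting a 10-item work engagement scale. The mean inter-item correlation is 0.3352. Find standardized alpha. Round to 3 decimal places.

Standardized α = k·r̄ / (1 + (k−1)·r̄) = 10 × 0.3352 / (1 + 9 × 0.3352)
  = 3.3520 / 4.0168 = 0.834

α = 0.834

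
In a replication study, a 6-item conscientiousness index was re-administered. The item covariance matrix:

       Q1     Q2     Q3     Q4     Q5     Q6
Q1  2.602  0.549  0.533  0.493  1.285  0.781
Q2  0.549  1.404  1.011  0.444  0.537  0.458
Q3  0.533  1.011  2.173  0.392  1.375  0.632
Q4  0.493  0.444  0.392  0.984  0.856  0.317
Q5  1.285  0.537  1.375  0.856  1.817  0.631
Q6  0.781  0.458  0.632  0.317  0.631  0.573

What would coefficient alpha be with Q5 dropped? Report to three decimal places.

Remaining items: Q1, Q2, Q3, Q4, Q6 (k = 5).
Σσᵢ² = 2.602 + 1.404 + 2.173 + 0.984 + 0.573 = 7.736
σ²_T = 7.736 + 2 × 5.610 = 18.956
α (item deleted) = (5/4)·(1 − 7.736/18.956) = 0.740

coefficient alpha = 0.740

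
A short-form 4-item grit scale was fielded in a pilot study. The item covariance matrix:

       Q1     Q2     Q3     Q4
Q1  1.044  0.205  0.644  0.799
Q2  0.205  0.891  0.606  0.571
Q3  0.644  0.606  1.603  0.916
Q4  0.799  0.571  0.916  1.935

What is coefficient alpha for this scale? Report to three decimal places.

sum of item variances = 1.044 + 0.891 + 1.603 + 1.935 = 5.473
Sum of off-diagonal covariances = 3.741
σ²_total = 5.473 + 2 × 3.741 = 12.955
α = (k/(k−1))·(1 − sum of item variances/σ²_total) = (4/3)·(1 − 5.473/12.955) = 0.770

α = 0.770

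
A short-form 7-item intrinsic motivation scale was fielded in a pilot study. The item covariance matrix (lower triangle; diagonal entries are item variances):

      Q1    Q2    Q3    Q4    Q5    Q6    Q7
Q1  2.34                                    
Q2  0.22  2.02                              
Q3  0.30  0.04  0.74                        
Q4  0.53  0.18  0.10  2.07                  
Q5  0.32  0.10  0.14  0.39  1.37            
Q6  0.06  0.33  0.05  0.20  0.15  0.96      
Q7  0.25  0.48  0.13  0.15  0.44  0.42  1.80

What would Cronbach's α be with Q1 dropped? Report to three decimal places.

Remaining items: Q2, Q3, Q4, Q5, Q6, Q7 (k = 6).
Σσᵢ² = 2.02 + 0.74 + 2.07 + 1.37 + 0.96 + 1.80 = 8.96
Var(T) = 8.96 + 2 × 3.30 = 15.56
α (item deleted) = (6/5)·(1 − 8.96/15.56) = 0.509

Cronbach's α = 0.509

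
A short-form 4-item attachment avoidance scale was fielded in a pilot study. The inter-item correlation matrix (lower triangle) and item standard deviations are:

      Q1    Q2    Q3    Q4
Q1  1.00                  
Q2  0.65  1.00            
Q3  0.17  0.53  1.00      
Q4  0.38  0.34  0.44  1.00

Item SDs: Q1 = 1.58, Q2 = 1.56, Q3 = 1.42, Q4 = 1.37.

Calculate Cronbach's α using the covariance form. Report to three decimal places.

Σσ²ᵢ = 1.58² + 1.56² + 1.42² + 1.37² = 8.8233
Covariances σ_ij = r_ij · s_i · s_j:
  σ(Q1,Q2) = 0.65 × 1.58 × 1.56 = 1.6021
  σ(Q1,Q3) = 0.17 × 1.58 × 1.42 = 0.3814
  σ(Q1,Q4) = 0.38 × 1.58 × 1.37 = 0.8225
  σ(Q2,Q3) = 0.53 × 1.56 × 1.42 = 1.1741
  σ(Q2,Q4) = 0.34 × 1.56 × 1.37 = 0.7266
  σ(Q3,Q4) = 0.44 × 1.42 × 1.37 = 0.8560
σ²_T = Σσ²ᵢ + 2·Σσ_ij = 8.8233 + 2 × 5.5627 = 19.9487
α = (4/3)·(1 − 8.8233/19.9487) = 0.744

Cronbach's α = 0.744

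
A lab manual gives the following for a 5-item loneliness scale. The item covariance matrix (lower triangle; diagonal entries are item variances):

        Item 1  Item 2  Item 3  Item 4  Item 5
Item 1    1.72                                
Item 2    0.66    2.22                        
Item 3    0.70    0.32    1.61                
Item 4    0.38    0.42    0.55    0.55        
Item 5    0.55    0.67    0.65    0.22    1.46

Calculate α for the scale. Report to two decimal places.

α = 0.72

sum of item variances = 1.72 + 2.22 + 1.61 + 0.55 + 1.46 = 7.56
Sum of off-diagonal covariances = 5.12
σ²_T = 7.56 + 2 × 5.12 = 17.80
α = (k/(k−1))·(1 − sum of item variances/σ²_T) = (5/4)·(1 − 7.56/17.80) = 0.72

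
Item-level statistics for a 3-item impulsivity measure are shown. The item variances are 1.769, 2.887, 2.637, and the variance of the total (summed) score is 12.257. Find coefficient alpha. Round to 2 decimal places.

Σσᵢ² = 1.769 + 2.887 + 2.637 = 7.293
α = (k/(k−1))·(1 − Σσᵢ²/Var(T)) = (3/2)·(1 − 7.293/12.257) = 0.61

coefficient alpha = 0.61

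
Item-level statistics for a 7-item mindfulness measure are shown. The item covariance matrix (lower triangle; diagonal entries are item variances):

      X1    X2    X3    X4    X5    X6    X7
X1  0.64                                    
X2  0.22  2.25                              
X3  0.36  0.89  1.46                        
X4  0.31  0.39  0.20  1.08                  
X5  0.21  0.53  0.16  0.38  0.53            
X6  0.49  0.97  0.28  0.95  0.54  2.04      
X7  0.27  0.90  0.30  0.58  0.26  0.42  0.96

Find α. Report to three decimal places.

ΣVar(i) = 0.64 + 2.25 + 1.46 + 1.08 + 0.53 + 2.04 + 0.96 = 8.96
Sum of off-diagonal covariances = 9.61
total variance = 8.96 + 2 × 9.61 = 28.18
α = (k/(k−1))·(1 − ΣVar(i)/total variance) = (7/6)·(1 − 8.96/28.18) = 0.796

α = 0.796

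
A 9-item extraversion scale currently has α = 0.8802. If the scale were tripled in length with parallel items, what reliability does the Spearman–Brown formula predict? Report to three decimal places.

Length factor m = 3
α' = m·α / (1 + (m−1)·α)
   = 3 × 0.8802 / (1 + (3 − 1) × 0.8802)
   = 2.6406 / 2.7604 = 0.957

predicted reliability = 0.957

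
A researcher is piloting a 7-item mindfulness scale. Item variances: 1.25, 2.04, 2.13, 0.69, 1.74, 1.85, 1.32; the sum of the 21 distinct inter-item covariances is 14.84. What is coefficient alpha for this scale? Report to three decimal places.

coefficient alpha = 0.851

ΣVar(i) = 1.25 + 2.04 + 2.13 + 0.69 + 1.74 + 1.85 + 1.32 = 11.02
Sum of distinct covariances = 14.84
σ²_total = ΣVar(i) + 2·Σcov = 11.02 + 2 × 14.84 = 40.70
α = (7/6)·(1 − 11.02/40.70) = 0.851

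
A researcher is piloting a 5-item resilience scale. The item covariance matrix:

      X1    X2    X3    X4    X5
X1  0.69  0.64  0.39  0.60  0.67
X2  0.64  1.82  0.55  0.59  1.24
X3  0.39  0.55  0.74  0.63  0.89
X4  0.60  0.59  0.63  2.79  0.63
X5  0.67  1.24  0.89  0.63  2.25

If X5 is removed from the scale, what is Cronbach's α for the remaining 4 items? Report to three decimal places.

Cronbach's α = 0.706

Remaining items: X1, X2, X3, X4 (k = 4).
Σσ²ᵢ = 0.69 + 1.82 + 0.74 + 2.79 = 6.04
total variance = 6.04 + 2 × 3.40 = 12.84
α (item deleted) = (4/3)·(1 − 6.04/12.84) = 0.706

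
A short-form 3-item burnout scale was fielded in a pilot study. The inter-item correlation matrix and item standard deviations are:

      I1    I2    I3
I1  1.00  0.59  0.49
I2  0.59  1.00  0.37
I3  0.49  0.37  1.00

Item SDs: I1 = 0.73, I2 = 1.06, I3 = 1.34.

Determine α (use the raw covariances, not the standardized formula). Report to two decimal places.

Σσ²ᵢ = 0.73² + 1.06² + 1.34² = 3.4521
Covariances σ_ij = r_ij · s_i · s_j:
  σ(I1,I2) = 0.59 × 0.73 × 1.06 = 0.4565
  σ(I1,I3) = 0.49 × 0.73 × 1.34 = 0.4793
  σ(I2,I3) = 0.37 × 1.06 × 1.34 = 0.5255
σ²_T = Σσ²ᵢ + 2·Σσ_ij = 3.4521 + 2 × 1.4613 = 6.3747
α = (3/2)·(1 − 3.4521/6.3747) = 0.69

α = 0.69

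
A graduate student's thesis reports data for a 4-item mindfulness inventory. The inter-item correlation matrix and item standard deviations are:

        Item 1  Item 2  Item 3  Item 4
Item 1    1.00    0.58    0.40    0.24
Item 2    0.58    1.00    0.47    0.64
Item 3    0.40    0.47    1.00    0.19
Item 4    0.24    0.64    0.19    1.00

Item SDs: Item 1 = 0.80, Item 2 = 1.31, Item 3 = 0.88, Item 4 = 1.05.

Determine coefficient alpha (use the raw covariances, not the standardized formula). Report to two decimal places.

Σσ²ᵢ = 0.80² + 1.31² + 0.88² + 1.05² = 4.2330
Covariances σ_ij = r_ij · s_i · s_j:
  σ(Item 1,Item 2) = 0.58 × 0.80 × 1.31 = 0.6078
  σ(Item 1,Item 3) = 0.40 × 0.80 × 0.88 = 0.2816
  σ(Item 1,Item 4) = 0.24 × 0.80 × 1.05 = 0.2016
  σ(Item 2,Item 3) = 0.47 × 1.31 × 0.88 = 0.5418
  σ(Item 2,Item 4) = 0.64 × 1.31 × 1.05 = 0.8803
  σ(Item 3,Item 4) = 0.19 × 0.88 × 1.05 = 0.1756
σ²_T = Σσ²ᵢ + 2·Σσ_ij = 4.2330 + 2 × 2.6887 = 9.6104
α = (4/3)·(1 − 4.2330/9.6104) = 0.75

α = 0.75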